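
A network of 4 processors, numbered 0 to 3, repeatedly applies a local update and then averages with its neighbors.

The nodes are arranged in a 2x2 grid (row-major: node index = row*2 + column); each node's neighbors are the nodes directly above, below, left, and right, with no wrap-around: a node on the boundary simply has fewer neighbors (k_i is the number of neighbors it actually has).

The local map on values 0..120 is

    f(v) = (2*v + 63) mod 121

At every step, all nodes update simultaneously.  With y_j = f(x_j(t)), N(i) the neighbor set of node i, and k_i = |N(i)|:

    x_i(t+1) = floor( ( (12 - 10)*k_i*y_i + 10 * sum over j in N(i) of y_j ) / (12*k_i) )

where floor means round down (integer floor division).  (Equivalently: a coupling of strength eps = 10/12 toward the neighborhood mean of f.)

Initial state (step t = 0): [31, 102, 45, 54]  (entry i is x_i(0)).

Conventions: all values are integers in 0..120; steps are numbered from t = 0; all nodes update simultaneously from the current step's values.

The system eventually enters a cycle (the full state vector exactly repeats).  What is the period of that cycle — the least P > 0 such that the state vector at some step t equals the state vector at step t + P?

Simulating step by step:
t=0: [31, 102, 45, 54]
t=1: [24, 26, 27, 32]
t=2: [115, 67, 68, 97]
t=3: [72, 40, 40, 66]
t=4: [32, 70, 70, 30]
t=5: [69, 17, 17, 68]
t=6: [94, 82, 82, 93]
t=7: [89, 24, 24, 89]
t=8: [112, 118, 118, 112]
t=9: [55, 47, 47, 55]
t=10: [38, 49, 49, 38]
t=11: [36, 21, 21, 36]
t=12: [89, 29, 29, 89]
t=13: [20, 100, 100, 20]
t=14: [34, 89, 89, 34]
t=15: [101, 28, 28, 101]
t=16: [103, 39, 39, 103]
t=17: [21, 25, 25, 21]
t=18: [111, 106, 106, 111]
t=19: [34, 41, 41, 34]
t=20: [21, 12, 12, 21]
t=21: [90, 102, 102, 90]
t=22: [21, 5, 5, 21]
t=23: [78, 99, 99, 78]
t=24: [32, 84, 84, 32]
t=25: [92, 23, 23, 92]
t=26: [91, 22, 22, 91]
t=27: [89, 20, 20, 89]
t=28: [105, 117, 117, 105]
t=29: [51, 35, 35, 51]
t=30: [17, 38, 38, 17]
t=31: [31, 83, 83, 31]
t=32: [90, 21, 21, 90]
t=33: [87, 18, 18, 87]
t=34: [101, 113, 113, 101]
t=35: [43, 27, 27, 43]
t=36: [102, 42, 42, 102]
t=37: [25, 25, 25, 25]
t=38: [113, 113, 113, 113]
t=39: [47, 47, 47, 47]
t=40: [36, 36, 36, 36]
t=41: [14, 14, 14, 14]
t=42: [91, 91, 91, 91]
t=43: [3, 3, 3, 3]
t=44: [69, 69, 69, 69]
t=45: [80, 80, 80, 80]
t=46: [102, 102, 102, 102]
t=47: [25, 25, 25, 25]

Answer: 10
Key observation: The state at step 37, [25, 25, 25, 25], reappears at step 47 — and no state repeats earlier — so the cycle the system enters has period 10.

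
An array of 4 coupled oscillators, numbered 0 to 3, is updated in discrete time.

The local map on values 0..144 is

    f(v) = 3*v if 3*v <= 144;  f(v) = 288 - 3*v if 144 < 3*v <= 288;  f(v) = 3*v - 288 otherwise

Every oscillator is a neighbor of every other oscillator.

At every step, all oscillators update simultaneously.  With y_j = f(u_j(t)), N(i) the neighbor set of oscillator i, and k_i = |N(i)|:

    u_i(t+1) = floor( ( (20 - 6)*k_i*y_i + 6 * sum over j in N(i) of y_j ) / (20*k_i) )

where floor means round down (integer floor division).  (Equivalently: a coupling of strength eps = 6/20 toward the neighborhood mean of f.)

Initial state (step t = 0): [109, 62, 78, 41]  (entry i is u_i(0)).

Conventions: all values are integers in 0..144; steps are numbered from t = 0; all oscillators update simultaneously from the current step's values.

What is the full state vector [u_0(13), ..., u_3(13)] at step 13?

Answer: [47, 80, 54, 96]

Derivation:
t=0: [109, 62, 78, 41]
t=1: [55, 93, 64, 105]
t=2: [99, 30, 83, 41]
t=3: [31, 80, 49, 99]
t=4: [84, 57, 113, 34]
t=5: [52, 100, 61, 91]
t=6: [105, 33, 89, 35]
t=7: [41, 84, 37, 88]
t=8: [103, 51, 96, 43]
t=9: [41, 109, 28, 105]
t=10: [101, 50, 77, 43]
t=11: [42, 116, 68, 111]
t=12: [107, 67, 81, 58]
t=13: [47, 80, 54, 96]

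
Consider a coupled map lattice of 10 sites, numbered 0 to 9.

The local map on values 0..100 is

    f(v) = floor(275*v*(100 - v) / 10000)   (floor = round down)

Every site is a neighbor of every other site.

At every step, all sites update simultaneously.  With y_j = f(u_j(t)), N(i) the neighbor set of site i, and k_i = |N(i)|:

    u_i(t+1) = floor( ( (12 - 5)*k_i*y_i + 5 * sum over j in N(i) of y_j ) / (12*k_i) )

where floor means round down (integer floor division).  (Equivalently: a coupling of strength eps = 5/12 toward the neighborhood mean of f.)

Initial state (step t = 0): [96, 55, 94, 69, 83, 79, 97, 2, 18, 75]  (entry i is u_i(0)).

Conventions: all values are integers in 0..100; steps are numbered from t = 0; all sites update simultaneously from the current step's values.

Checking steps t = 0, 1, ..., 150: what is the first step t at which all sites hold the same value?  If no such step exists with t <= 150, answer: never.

Simulating step by step:
t=0: [96, 55, 94, 69, 83, 79, 97, 2, 18, 75]  (not all equal)
t=1: [21, 52, 23, 46, 36, 39, 19, 18, 37, 43]  (not all equal)
t=2: [50, 62, 52, 62, 60, 61, 48, 47, 60, 62]  (not all equal)
t=3: [67, 64, 67, 64, 66, 65, 67, 67, 66, 64]  (not all equal)
t=4: [60, 62, 60, 62, 61, 61, 60, 60, 61, 62]  (not all equal)
t=5: [65, 64, 65, 64, 65, 65, 65, 65, 65, 64]  (not all equal)
t=6: [62, 62, 62, 62, 62, 62, 62, 62, 62, 62]  (all equal)

Answer: 6
Key observation: Synchronization is absorbing here: once all sites are equal they stay equal, and step 6 is the first all-equal step.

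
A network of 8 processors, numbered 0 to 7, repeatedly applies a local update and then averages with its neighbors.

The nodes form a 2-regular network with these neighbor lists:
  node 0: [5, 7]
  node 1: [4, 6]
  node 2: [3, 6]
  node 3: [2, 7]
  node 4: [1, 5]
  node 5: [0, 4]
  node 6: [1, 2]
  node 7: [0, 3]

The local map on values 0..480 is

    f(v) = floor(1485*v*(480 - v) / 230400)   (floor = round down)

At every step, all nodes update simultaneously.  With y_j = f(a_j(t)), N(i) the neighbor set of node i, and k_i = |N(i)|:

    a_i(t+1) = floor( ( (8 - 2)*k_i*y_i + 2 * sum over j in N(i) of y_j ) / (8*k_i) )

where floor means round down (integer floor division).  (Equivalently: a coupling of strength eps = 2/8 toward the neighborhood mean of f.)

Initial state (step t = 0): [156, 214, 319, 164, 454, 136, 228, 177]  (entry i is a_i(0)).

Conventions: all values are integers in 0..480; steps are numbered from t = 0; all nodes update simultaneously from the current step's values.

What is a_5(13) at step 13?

Simulating step by step:
t=0: [156, 214, 319, 164, 454, 136, 228, 177]
t=1: [324, 330, 336, 335, 140, 275, 364, 341]
t=2: [327, 311, 306, 311, 314, 351, 282, 308]
t=3: [320, 340, 344, 339, 329, 300, 354, 338]
t=4: [329, 305, 300, 307, 321, 342, 291, 311]
t=5: [320, 343, 348, 342, 327, 309, 352, 336]
t=6: [328, 303, 296, 303, 321, 336, 292, 312]
t=7: [321, 343, 350, 344, 328, 314, 351, 336]
t=8: [326, 303, 293, 301, 320, 332, 292, 311]
t=9: [324, 344, 352, 346, 330, 318, 352, 337]
t=10: [324, 301, 291, 298, 318, 329, 291, 310]
t=11: [326, 346, 353, 348, 332, 322, 353, 338]
t=12: [321, 299, 289, 296, 315, 325, 289, 309]
t=13: [329, 347, 354, 350, 334, 325, 354, 339]

Answer: a_5(13) = 325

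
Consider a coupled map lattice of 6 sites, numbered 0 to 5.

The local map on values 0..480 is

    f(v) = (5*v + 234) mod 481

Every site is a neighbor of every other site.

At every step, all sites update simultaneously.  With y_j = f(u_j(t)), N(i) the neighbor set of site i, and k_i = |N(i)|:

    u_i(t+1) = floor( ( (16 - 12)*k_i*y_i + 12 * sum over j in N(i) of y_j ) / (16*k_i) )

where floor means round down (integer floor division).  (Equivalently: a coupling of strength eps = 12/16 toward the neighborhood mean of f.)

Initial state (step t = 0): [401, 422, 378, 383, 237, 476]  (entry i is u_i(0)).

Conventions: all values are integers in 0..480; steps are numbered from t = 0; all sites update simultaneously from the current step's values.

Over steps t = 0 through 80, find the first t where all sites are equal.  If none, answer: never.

Simulating step by step:
t=0: [401, 422, 378, 383, 237, 476]  (not all equal)
t=1: [305, 315, 293, 296, 319, 294]  (not all equal)
t=2: [310, 315, 304, 305, 317, 304]  (not all equal)
t=3: [337, 339, 334, 334, 340, 334]  (not all equal)
t=4: [328, 281, 327, 327, 282, 327]  (not all equal)
t=5: [359, 335, 358, 358, 336, 358]  (not all equal)
t=6: [211, 247, 211, 211, 248, 211]  (not all equal)
t=7: [237, 207, 237, 237, 207, 237]  (not all equal)
t=8: [412, 397, 412, 412, 397, 412]  (not all equal)
t=9: [347, 340, 347, 347, 340, 347]  (not all equal)
t=10: [34, 31, 34, 34, 31, 34]  (not all equal)
t=11: [399, 398, 399, 399, 398, 399]  (not all equal)
t=12: [303, 303, 303, 303, 303, 303]  (all equal)

Answer: 12
Key observation: Synchronization is absorbing here: once all sites are equal they stay equal, and step 12 is the first all-equal step.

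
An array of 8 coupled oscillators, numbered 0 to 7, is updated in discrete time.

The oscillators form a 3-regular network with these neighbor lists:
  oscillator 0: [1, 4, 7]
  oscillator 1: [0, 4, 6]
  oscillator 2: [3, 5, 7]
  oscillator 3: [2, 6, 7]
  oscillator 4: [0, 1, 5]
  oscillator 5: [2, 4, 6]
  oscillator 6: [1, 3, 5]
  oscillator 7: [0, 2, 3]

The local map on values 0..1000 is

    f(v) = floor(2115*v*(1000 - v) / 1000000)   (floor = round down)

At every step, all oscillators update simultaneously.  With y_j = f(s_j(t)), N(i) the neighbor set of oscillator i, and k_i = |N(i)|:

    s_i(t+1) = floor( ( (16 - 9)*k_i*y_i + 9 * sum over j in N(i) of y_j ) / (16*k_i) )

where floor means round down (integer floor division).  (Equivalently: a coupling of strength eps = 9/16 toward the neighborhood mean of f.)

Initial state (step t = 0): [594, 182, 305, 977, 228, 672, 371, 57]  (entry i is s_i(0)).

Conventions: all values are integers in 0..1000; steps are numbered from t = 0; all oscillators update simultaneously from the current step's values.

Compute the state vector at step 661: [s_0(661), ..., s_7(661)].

Simulating step by step:
t=0: [594, 182, 305, 977, 228, 672, 371, 57]
t=1: [372, 395, 313, 218, 404, 450, 370, 237]
t=2: [477, 501, 435, 406, 508, 501, 475, 412]
t=3: [524, 527, 517, 515, 527, 526, 524, 515]
t=4: [527, 527, 527, 527, 527, 527, 527, 527]
t=5: [527, 527, 527, 527, 527, 527, 527, 527]

Answer: [527, 527, 527, 527, 527, 527, 527, 527]
Key observation: The state at step 4, [527, 527, 527, 527, 527, 527, 527, 527], reappears at step 5: the system is in a cycle of period 1 from step 4 on.  Therefore the state at step 661 equals the state at step 4 + ((661 - 4) mod 1) = 4, which is [527, 527, 527, 527, 527, 527, 527, 527].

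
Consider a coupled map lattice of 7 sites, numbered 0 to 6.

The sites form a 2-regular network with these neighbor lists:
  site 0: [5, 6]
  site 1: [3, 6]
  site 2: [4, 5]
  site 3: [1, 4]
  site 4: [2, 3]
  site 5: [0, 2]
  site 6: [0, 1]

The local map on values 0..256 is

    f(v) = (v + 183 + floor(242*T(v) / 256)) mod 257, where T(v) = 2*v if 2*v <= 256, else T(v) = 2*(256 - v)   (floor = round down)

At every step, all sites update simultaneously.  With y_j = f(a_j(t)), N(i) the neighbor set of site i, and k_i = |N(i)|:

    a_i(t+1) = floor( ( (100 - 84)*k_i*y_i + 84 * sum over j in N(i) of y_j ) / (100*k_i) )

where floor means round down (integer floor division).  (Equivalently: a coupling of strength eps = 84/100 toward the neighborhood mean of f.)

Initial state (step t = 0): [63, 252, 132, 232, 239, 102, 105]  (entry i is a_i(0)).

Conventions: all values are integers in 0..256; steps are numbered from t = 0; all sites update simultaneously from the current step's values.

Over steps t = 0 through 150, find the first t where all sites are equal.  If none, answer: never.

Simulating step by step:
t=0: [63, 252, 132, 232, 239, 102, 105]  (not all equal)
t=1: [205, 211, 180, 192, 131, 95, 159]  (not all equal)
t=2: [124, 140, 138, 146, 210, 231, 190]  (not all equal)
t=3: [190, 114, 183, 108, 57, 56, 61]  (not all equal)
t=4: [117, 183, 113, 182, 218, 218, 224]  (not all equal)
t=5: [179, 231, 220, 233, 243, 143, 140]  (not all equal)
t=6: [62, 129, 125, 199, 205, 198, 195]  (not all equal)
t=7: [213, 202, 198, 148, 146, 93, 97]  (not all equal)
t=8: [203, 132, 128, 109, 110, 221, 221]  (not all equal)
t=9: [215, 196, 197, 155, 156, 146, 144]  (not all equal)
t=10: [54, 53, 52, 106, 106, 193, 194]  (not all equal)
t=11: [212, 209, 209, 167, 166, 104, 105]  (not all equal)
t=12: [226, 133, 132, 96, 96, 222, 223]  (not all equal)
t=13: [210, 179, 179, 132, 132, 135, 135]  (not all equal)
t=14: [62, 68, 68, 125, 125, 203, 203]  (not all equal)
t=15: [209, 128, 128, 68, 68, 131, 131]  (not all equal)
t=16: [65, 72, 72, 87, 87, 115, 115]  (not all equal)
t=17: [18, 96, 96, 158, 158, 103, 103]  (not all equal)
t=18: [224, 131, 131, 92, 92, 219, 219]  (not all equal)
t=19: [213, 175, 175, 125, 125, 137, 137]  (not all equal)
t=20: [60, 65, 65, 124, 124, 203, 203]  (not all equal)
t=21: [208, 125, 125, 63, 63, 125, 125]  (not all equal)
t=22: [61, 62, 62, 75, 75, 111, 111]  (not all equal)
t=23: [222, 179, 179, 126, 126, 126, 126]  (not all equal)
t=24: [61, 67, 67, 124, 124, 199, 199]  (not all equal)
t=25: [211, 127, 127, 65, 65, 129, 129]  (not all equal)
t=26: [67, 69, 69, 80, 80, 114, 114]  (not all equal)
t=27: [233, 193, 193, 143, 143, 143, 143]  (not all equal)
t=28: [53, 59, 59, 114, 114, 188, 188]  (not all equal)
t=29: [215, 224, 224, 188, 188, 112, 112]  (not all equal)
t=30: [244, 239, 239, 228, 228, 219, 219]  (not all equal)
t=31: [210, 207, 207, 202, 202, 197, 197]  (not all equal)
t=32: [232, 230, 230, 227, 227, 225, 225]  (not all equal)
t=33: [208, 207, 207, 206, 206, 204, 204]  (not all equal)
t=34: [227, 226, 226, 225, 225, 225, 225]  (not all equal)
t=35: [208, 208, 208, 208, 208, 207, 207]  (not all equal)
t=36: [224, 224, 224, 224, 224, 224, 224]  (all equal)

Answer: 36
Key observation: Synchronization is absorbing here: once all sites are equal they stay equal, and step 36 is the first all-equal step.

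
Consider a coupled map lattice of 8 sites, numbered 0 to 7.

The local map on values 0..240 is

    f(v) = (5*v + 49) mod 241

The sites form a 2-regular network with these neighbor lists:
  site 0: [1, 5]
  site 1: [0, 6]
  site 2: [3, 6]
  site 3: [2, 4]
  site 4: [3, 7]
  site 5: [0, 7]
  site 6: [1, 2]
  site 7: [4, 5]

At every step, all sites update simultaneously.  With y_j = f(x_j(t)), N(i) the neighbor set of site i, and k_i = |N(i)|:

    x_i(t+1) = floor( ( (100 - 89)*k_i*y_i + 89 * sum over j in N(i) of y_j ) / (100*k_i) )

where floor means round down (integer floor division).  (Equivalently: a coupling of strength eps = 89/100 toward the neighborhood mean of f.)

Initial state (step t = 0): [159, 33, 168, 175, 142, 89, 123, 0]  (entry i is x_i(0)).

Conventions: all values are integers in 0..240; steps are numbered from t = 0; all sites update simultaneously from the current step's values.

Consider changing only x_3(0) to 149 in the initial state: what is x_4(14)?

Simulating step by step:
t=0: [159, 33, 168, 149, 142, 89, 123, 0]
t=1: [113, 158, 130, 97, 57, 76, 189, 26]
t=2: [149, 84, 60, 143, 113, 159, 151, 144]
t=3: [163, 92, 66, 111, 53, 65, 158, 117]
t=4: [86, 117, 121, 107, 129, 145, 86, 108]
t=5: [116, 228, 170, 182, 116, 159, 170, 128]
t=6: [170, 168, 202, 169, 213, 170, 197, 142]
t=7: [171, 127, 117, 127, 108, 113, 123, 149]
t=8: [168, 183, 187, 137, 133, 126, 177, 114]
t=9: [105, 167, 100, 113, 91, 156, 32, 205]
t=10: [128, 151, 159, 54, 110, 101, 124, 69]
t=11: [90, 184, 131, 114, 115, 168, 110, 100]
t=12: [77, 60, 137, 177, 106, 55, 113, 144]
t=13: [106, 156, 153, 71, 125, 115, 67, 85]
t=14: [121, 118, 146, 143, 197, 162, 103, 174]

Answer: x_4(14) = 197
Key observation: This trace re-runs the system from the modified initial state.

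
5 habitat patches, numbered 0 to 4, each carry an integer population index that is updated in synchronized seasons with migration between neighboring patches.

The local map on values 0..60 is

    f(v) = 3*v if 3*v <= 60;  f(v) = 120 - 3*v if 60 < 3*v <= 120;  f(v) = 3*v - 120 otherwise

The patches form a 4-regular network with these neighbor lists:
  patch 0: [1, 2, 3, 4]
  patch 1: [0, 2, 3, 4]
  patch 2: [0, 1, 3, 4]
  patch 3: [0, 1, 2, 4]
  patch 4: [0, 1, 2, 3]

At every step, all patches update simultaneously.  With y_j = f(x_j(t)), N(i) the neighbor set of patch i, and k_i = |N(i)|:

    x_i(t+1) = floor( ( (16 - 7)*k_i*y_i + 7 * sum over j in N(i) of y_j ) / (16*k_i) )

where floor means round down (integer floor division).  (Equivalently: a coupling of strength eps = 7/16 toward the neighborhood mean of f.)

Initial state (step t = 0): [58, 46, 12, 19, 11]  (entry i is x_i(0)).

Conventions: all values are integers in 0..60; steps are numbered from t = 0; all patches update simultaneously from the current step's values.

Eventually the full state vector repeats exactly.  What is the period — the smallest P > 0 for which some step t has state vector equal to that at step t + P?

Answer: 4
Key observation: The state at step 15, [43, 42, 42, 42, 42], reappears at step 19 — and no state repeats earlier — so the cycle the system enters has period 4.

Derivation:
t=0: [58, 46, 12, 19, 11]
t=1: [46, 29, 37, 47, 36]
t=2: [18, 25, 14, 19, 15]
t=3: [51, 46, 45, 52, 46]
t=4: [28, 21, 19, 29, 21]
t=5: [42, 52, 52, 41, 52]
t=6: [15, 29, 29, 14, 29]
t=7: [40, 35, 35, 39, 35]
t=8: [5, 12, 12, 6, 12]
t=9: [22, 31, 31, 23, 31]
t=10: [44, 32, 32, 43, 32]
t=11: [15, 21, 21, 14, 21]
t=12: [48, 54, 54, 47, 54]
t=13: [29, 37, 37, 28, 37]
t=14: [25, 14, 14, 26, 14]
t=15: [43, 42, 42, 42, 42]
t=16: [7, 6, 6, 6, 6]
t=17: [19, 18, 18, 18, 18]
t=18: [55, 54, 54, 54, 54]
t=19: [43, 42, 42, 42, 42]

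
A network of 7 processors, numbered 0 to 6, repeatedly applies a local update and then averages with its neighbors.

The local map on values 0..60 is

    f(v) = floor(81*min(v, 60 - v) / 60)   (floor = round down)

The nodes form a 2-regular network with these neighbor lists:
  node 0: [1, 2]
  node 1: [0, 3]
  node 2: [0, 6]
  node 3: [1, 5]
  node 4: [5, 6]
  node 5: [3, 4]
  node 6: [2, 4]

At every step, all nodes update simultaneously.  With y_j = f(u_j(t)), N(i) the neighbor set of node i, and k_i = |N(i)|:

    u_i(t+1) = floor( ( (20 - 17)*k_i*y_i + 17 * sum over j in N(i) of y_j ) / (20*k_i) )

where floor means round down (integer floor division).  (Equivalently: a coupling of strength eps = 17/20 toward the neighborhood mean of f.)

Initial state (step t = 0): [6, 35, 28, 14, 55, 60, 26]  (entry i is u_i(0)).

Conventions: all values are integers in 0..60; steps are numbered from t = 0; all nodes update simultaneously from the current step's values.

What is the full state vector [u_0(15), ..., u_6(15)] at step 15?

Answer: [31, 31, 31, 31, 31, 31, 31]

Derivation:
t=0: [6, 35, 28, 14, 55, 60, 26]
t=1: [30, 16, 23, 16, 15, 10, 23]
t=2: [28, 29, 34, 17, 21, 19, 26]
t=3: [37, 30, 35, 30, 29, 25, 32]
t=4: [35, 36, 33, 37, 35, 38, 36]
t=5: [33, 32, 33, 30, 30, 31, 34]
t=6: [36, 37, 35, 38, 37, 39, 37]
t=7: [32, 30, 31, 29, 29, 29, 31]
t=8: [39, 38, 38, 39, 39, 39, 39]
t=9: [28, 28, 28, 28, 28, 28, 28]
t=10: [37, 37, 37, 37, 37, 37, 37]
t=11: [31, 31, 31, 31, 31, 31, 31]
t=12: [39, 39, 39, 39, 39, 39, 39]
t=13: [28, 28, 28, 28, 28, 28, 28]
t=14: [37, 37, 37, 37, 37, 37, 37]
t=15: [31, 31, 31, 31, 31, 31, 31]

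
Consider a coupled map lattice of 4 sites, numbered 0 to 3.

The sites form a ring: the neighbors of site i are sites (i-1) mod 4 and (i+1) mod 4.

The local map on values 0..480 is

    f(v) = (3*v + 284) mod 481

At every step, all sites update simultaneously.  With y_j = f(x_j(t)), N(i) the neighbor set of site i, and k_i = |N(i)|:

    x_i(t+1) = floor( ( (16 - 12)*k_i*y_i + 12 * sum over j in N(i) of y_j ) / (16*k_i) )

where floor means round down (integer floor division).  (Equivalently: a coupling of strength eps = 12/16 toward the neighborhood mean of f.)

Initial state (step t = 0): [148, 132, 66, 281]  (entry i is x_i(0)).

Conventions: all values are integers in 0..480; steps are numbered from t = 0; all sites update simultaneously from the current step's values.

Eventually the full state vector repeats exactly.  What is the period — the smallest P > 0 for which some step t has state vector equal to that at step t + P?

Simulating step by step:
t=0: [148, 132, 66, 281]
t=1: [198, 142, 136, 134]
t=2: [262, 285, 215, 279]
t=3: [153, 252, 238, 248]
t=4: [119, 131, 63, 128]
t=5: [183, 286, 261, 284]
t=6: [220, 216, 159, 214]
t=7: [451, 391, 406, 389]
t=8: [56, 98, 23, 96]
t=9: [183, 326, 158, 324]
t=10: [310, 310, 292, 309]
t=11: [250, 231, 237, 231]
t=12: [29, 43, 19, 43]
t=13: [402, 370, 395, 370]
t=14: [335, 135, 330, 135]
t=15: [237, 291, 234, 291]
t=16: [154, 70, 152, 70]
t=17: [76, 199, 74, 199]
t=18: [307, 121, 306, 121]
t=19: [185, 222, 184, 222]
t=20: [441, 384, 440, 384]
t=21: [396, 240, 395, 240]
t=22: [38, 31, 38, 31]
t=23: [382, 392, 382, 392]
t=24: [129, 355, 129, 355]
t=25: [337, 239, 337, 239]
t=26: [112, 259, 112, 259]
t=27: [109, 129, 109, 129]
t=28: [175, 145, 175, 145]
t=29: [260, 305, 260, 305]
t=30: [203, 135, 203, 135]
t=31: [259, 361, 259, 361]
t=32: [328, 175, 328, 175]
t=33: [322, 311, 322, 311]
t=34: [263, 279, 263, 279]
t=35: [147, 123, 147, 123]
t=36: [190, 226, 190, 226]
t=37: [93, 279, 93, 279]
t=38: [139, 101, 139, 101]
t=39: [134, 191, 134, 191]
t=40: [333, 247, 333, 247]
t=41: [127, 256, 127, 256]
t=42: [113, 160, 113, 160]
t=43: [247, 177, 247, 177]
t=44: [266, 130, 266, 130]
t=45: [174, 138, 174, 138]
t=46: [244, 298, 244, 298]
t=47: [175, 94, 175, 94]
t=48: [145, 267, 145, 267]
t=49: [151, 209, 151, 209]
t=50: [386, 299, 386, 299]
t=51: [284, 414, 284, 414]
t=52: [105, 151, 105, 151]
t=53: [221, 152, 221, 152]
t=54: [310, 414, 310, 414]
t=55: [125, 209, 125, 209]
t=56: [367, 241, 367, 241]
t=57: [139, 328, 139, 328]
t=58: [284, 241, 284, 241]
t=59: [77, 141, 77, 141]
t=60: [178, 82, 178, 82]
t=61: [121, 265, 121, 265]
t=62: [129, 153, 129, 153]
t=63: [244, 208, 244, 208]
t=64: [333, 147, 333, 147]
t=65: [263, 301, 263, 301]
t=66: [196, 139, 196, 139]
t=67: [262, 348, 262, 348]
t=68: [301, 172, 301, 172]
t=69: [295, 248, 295, 248]
t=70: [101, 171, 101, 171]
t=71: [263, 158, 263, 158]
t=72: [235, 152, 235, 152]
t=73: [201, 85, 201, 85]
t=74: [145, 319, 145, 319]
t=75: [268, 248, 268, 248]
t=76: [81, 111, 81, 111]
t=77: [113, 68, 113, 68]
t=78: [40, 108, 40, 108]
t=79: [196, 334, 196, 334]
t=80: [340, 374, 340, 374]
t=81: [418, 367, 418, 367]
t=82: [341, 177, 341, 177]
t=83: [336, 342, 336, 342]
t=84: [343, 334, 343, 334]
t=85: [330, 344, 330, 344]
t=86: [343, 322, 343, 322]
t=87: [303, 335, 303, 335]
t=88: [303, 255, 303, 255]
t=89: [123, 195, 123, 195]
t=90: [334, 226, 334, 226]
t=91: [81, 243, 81, 243]
t=92: [49, 47, 49, 47]
t=93: [426, 429, 426, 429]
t=94: [125, 121, 125, 121]
t=95: [169, 175, 169, 175]
t=96: [323, 314, 323, 314]
t=97: [270, 284, 270, 284]
t=98: [163, 142, 163, 142]
t=99: [244, 276, 244, 276]
t=100: [126, 78, 126, 78]
t=101: [73, 145, 73, 145]
t=102: [184, 76, 184, 76]
t=103: [112, 274, 112, 274]
t=104: [142, 140, 142, 140]
t=105: [224, 227, 224, 227]
t=106: [121, 357, 121, 357]
t=107: [336, 222, 336, 222]
t=108: [434, 364, 434, 364]
t=109: [346, 210, 346, 210]
t=110: [414, 378, 414, 378]
t=111: [362, 176, 362, 176]
t=112: [350, 388, 350, 388]
t=113: [96, 280, 96, 280]
t=114: [144, 108, 144, 108]
t=115: [154, 208, 154, 208]
t=116: [386, 305, 386, 305]
t=117: [297, 419, 297, 419]
t=118: [126, 184, 126, 184]
t=119: [311, 224, 311, 224]
t=120: [420, 310, 420, 310]
t=121: [214, 138, 214, 138]
t=122: [274, 388, 274, 388]
t=123: [39, 109, 39, 109]
t=124: [197, 333, 197, 333]
t=125: [339, 375, 339, 375]
t=126: [420, 366, 420, 366]
t=127: [340, 180, 340, 180]
t=128: [342, 342, 342, 342]
t=129: [348, 348, 348, 348]
t=130: [366, 366, 366, 366]
t=131: [420, 420, 420, 420]
t=132: [101, 101, 101, 101]
t=133: [106, 106, 106, 106]
t=134: [121, 121, 121, 121]
t=135: [166, 166, 166, 166]
t=136: [301, 301, 301, 301]
t=137: [225, 225, 225, 225]
t=138: [478, 478, 478, 478]
t=139: [275, 275, 275, 275]
t=140: [147, 147, 147, 147]
t=141: [244, 244, 244, 244]
t=142: [54, 54, 54, 54]
t=143: [446, 446, 446, 446]
t=144: [179, 179, 179, 179]
t=145: [340, 340, 340, 340]
t=146: [342, 342, 342, 342]

Answer: 18
Key observation: The state at step 128, [342, 342, 342, 342], reappears at step 146 — and no state repeats earlier — so the cycle the system enters has period 18.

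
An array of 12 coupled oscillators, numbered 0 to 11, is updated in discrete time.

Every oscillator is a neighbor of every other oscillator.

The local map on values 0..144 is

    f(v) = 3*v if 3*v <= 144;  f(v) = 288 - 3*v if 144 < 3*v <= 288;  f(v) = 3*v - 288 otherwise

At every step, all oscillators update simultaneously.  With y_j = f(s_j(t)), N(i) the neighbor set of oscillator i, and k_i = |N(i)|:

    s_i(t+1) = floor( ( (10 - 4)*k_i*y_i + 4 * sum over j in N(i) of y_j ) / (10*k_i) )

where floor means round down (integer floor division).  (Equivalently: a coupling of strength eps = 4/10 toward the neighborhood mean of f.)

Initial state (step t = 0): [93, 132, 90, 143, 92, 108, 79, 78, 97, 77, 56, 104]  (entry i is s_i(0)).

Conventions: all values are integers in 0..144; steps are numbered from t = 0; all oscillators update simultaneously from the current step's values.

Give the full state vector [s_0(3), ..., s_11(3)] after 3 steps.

Simulating step by step:
t=0: [93, 132, 90, 143, 92, 108, 79, 78, 97, 77, 56, 104]
t=1: [28, 83, 33, 102, 29, 43, 51, 53, 24, 55, 90, 36]
t=2: [85, 59, 93, 48, 86, 110, 113, 110, 78, 107, 48, 98]
t=3: [44, 87, 30, 106, 42, 49, 54, 49, 55, 44, 106, 28]

Answer: [44, 87, 30, 106, 42, 49, 54, 49, 55, 44, 106, 28]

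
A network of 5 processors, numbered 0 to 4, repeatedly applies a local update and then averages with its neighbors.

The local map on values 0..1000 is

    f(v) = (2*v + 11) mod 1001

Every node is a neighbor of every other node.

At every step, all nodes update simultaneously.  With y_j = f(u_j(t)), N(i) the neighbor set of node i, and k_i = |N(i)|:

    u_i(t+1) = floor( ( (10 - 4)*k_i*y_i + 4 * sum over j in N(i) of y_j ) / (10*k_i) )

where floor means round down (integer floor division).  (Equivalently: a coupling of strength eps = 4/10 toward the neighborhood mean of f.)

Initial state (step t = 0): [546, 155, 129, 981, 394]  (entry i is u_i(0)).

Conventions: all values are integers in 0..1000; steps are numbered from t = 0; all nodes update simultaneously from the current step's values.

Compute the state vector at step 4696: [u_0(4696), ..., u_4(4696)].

Simulating step by step:
t=0: [546, 155, 129, 981, 394]
t=1: [297, 406, 380, 732, 645]
t=2: [599, 708, 682, 534, 447]
t=3: [303, 412, 386, 238, 651]
t=4: [611, 720, 694, 546, 459]
t=5: [327, 436, 410, 262, 675]
t=6: [659, 768, 742, 594, 507]
t=7: [323, 432, 406, 258, 171]
t=8: [652, 761, 735, 587, 500]
t=9: [309, 418, 392, 244, 157]
t=10: [624, 733, 707, 559, 472]
t=11: [353, 462, 436, 288, 701]
t=12: [711, 820, 794, 646, 559]
t=13: [427, 536, 510, 362, 275]
t=14: [659, 268, 242, 594, 507]
t=15: [323, 432, 406, 258, 171]

Answer: [652, 761, 735, 587, 500]
Key observation: The state at step 7, [323, 432, 406, 258, 171], reappears at step 15: the system is in a cycle of period 8 from step 7 on.  Therefore the state at step 4696 equals the state at step 7 + ((4696 - 7) mod 8) = 8, which is [652, 761, 735, 587, 500].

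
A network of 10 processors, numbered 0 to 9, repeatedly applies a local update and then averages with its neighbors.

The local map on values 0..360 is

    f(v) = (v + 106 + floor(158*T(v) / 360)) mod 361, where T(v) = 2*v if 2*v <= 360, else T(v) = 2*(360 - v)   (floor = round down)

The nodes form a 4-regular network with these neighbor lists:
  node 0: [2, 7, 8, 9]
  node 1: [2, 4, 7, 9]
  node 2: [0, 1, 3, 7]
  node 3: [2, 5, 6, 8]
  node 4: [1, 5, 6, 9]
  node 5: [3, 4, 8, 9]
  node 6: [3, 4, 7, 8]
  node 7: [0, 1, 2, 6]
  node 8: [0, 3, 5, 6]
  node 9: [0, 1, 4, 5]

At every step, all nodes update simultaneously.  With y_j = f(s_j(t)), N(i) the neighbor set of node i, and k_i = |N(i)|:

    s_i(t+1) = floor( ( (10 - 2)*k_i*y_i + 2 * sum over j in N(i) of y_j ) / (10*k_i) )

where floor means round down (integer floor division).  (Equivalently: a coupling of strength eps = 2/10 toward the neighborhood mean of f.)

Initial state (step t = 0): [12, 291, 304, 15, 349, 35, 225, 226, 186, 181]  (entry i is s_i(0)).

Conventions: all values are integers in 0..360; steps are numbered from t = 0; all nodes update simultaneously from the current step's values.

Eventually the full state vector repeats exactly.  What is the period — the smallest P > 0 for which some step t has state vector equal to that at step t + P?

Simulating step by step:
t=0: [12, 291, 304, 15, 349, 35, 225, 226, 186, 181]
t=1: [120, 95, 100, 129, 104, 156, 90, 90, 92, 91]
t=2: [320, 284, 296, 322, 284, 89, 280, 279, 271, 268]
t=3: [98, 95, 97, 107, 103, 237, 95, 95, 103, 102]
t=4: [290, 285, 288, 292, 286, 131, 286, 284, 287, 285]
t=5: [95, 95, 95, 108, 107, 299, 95, 95, 108, 107]
t=6: [286, 286, 285, 295, 293, 139, 287, 284, 295, 293]
t=7: [95, 95, 95, 92, 91, 24, 96, 95, 92, 91]
t=8: [283, 283, 283, 272, 270, 176, 284, 284, 272, 270]
t=9: [94, 94, 94, 93, 93, 78, 94, 95, 93, 93]
t=10: [281, 281, 282, 278, 278, 257, 281, 283, 278, 278]
t=11: [94, 94, 94, 94, 94, 92, 94, 95, 94, 94]
t=12: [282, 282, 282, 281, 281, 278, 282, 283, 281, 281]
t=13: [95, 95, 95, 94, 94, 94, 95, 95, 94, 94]
t=14: [283, 283, 283, 282, 282, 282, 283, 284, 282, 282]
t=15: [95, 95, 95, 95, 95, 95, 95, 95, 95, 95]
t=16: [284, 284, 284, 284, 284, 284, 284, 284, 284, 284]
t=17: [95, 95, 95, 95, 95, 95, 95, 95, 95, 95]

Answer: 2
Key observation: The state at step 15, [95, 95, 95, 95, 95, 95, 95, 95, 95, 95], reappears at step 17 — and no state repeats earlier — so the cycle the system enters has period 2.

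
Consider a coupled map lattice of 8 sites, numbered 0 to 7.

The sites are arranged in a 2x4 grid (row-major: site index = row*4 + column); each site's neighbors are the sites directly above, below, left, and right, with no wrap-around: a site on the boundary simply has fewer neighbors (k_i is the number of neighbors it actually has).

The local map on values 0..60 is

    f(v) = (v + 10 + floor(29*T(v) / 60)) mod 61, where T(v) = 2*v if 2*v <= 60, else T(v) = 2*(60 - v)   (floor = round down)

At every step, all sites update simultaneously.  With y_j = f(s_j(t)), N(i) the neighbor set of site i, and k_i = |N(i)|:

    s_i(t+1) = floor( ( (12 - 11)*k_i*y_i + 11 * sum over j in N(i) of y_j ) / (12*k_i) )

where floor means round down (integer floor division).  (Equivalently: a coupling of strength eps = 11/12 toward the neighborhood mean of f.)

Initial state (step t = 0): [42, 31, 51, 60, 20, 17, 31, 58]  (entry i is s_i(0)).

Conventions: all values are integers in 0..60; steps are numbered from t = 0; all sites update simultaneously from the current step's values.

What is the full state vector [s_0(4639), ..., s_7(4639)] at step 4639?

Answer: [59, 59, 59, 59, 59, 59, 59, 59]
Key observation: The state at step 8, [8, 8, 8, 8, 8, 8, 8, 8], reappears at step 11: the system is in a cycle of period 3 from step 8 on.  Therefore the state at step 4639 equals the state at step 8 + ((4639 - 8) mod 3) = 10, which is [59, 59, 59, 59, 59, 59, 59, 59].

Derivation:
t=0: [42, 31, 51, 60, 20, 17, 31, 58]
t=1: [26, 18, 8, 8, 27, 23, 18, 8]
t=2: [21, 28, 37, 25, 25, 32, 35, 34]
t=3: [33, 20, 22, 12, 31, 22, 8, 31]
t=4: [26, 38, 37, 30, 28, 29, 36, 27]
t=5: [5, 4, 8, 5, 3, 6, 5, 7]
t=6: [16, 21, 18, 23, 19, 17, 22, 19]
t=7: [48, 43, 52, 46, 42, 49, 45, 53]
t=8: [8, 8, 8, 8, 8, 8, 8, 8]
t=9: [25, 25, 25, 25, 25, 25, 25, 25]
t=10: [59, 59, 59, 59, 59, 59, 59, 59]
t=11: [8, 8, 8, 8, 8, 8, 8, 8]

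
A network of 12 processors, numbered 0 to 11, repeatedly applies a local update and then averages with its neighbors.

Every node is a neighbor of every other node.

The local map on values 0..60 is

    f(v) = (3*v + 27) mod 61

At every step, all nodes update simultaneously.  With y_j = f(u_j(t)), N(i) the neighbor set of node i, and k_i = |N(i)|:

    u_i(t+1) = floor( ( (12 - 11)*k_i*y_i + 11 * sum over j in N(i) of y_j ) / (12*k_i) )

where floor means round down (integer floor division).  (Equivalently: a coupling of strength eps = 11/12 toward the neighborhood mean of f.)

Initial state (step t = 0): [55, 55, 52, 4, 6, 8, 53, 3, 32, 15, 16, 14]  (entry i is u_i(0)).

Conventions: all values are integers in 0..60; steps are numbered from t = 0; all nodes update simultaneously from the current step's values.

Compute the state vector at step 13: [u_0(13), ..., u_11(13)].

Simulating step by step:
t=0: [55, 55, 52, 4, 6, 8, 53, 3, 32, 15, 16, 14]
t=1: [18, 18, 18, 18, 18, 18, 18, 18, 18, 18, 18, 18]
t=2: [20, 20, 20, 20, 20, 20, 20, 20, 20, 20, 20, 20]
t=3: [26, 26, 26, 26, 26, 26, 26, 26, 26, 26, 26, 26]
t=4: [44, 44, 44, 44, 44, 44, 44, 44, 44, 44, 44, 44]
t=5: [37, 37, 37, 37, 37, 37, 37, 37, 37, 37, 37, 37]
t=6: [16, 16, 16, 16, 16, 16, 16, 16, 16, 16, 16, 16]
t=7: [14, 14, 14, 14, 14, 14, 14, 14, 14, 14, 14, 14]
t=8: [8, 8, 8, 8, 8, 8, 8, 8, 8, 8, 8, 8]
t=9: [51, 51, 51, 51, 51, 51, 51, 51, 51, 51, 51, 51]
t=10: [58, 58, 58, 58, 58, 58, 58, 58, 58, 58, 58, 58]
t=11: [18, 18, 18, 18, 18, 18, 18, 18, 18, 18, 18, 18]
t=12: [20, 20, 20, 20, 20, 20, 20, 20, 20, 20, 20, 20]
t=13: [26, 26, 26, 26, 26, 26, 26, 26, 26, 26, 26, 26]

Answer: [26, 26, 26, 26, 26, 26, 26, 26, 26, 26, 26, 26]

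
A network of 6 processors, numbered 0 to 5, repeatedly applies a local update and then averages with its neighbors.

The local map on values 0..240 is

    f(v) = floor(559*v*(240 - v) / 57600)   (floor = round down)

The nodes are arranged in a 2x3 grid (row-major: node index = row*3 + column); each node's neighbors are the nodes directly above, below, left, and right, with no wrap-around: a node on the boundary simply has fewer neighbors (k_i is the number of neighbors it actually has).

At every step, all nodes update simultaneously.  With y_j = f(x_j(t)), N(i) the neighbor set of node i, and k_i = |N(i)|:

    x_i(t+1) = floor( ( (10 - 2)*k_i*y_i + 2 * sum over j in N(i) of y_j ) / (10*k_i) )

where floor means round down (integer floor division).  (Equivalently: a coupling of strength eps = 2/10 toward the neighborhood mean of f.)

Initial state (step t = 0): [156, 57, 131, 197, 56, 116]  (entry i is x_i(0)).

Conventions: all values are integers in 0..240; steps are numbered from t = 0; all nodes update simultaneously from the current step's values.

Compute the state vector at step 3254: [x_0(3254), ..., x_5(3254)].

Answer: [136, 136, 137, 136, 136, 136]
Key observation: The state at step 4, [136, 136, 137, 136, 136, 136], reappears at step 6: the system is in a cycle of period 2 from step 4 on.  Therefore the state at step 3254 equals the state at step 4 + ((3254 - 4) mod 2) = 4, which is [136, 136, 137, 136, 136, 136].

Derivation:
t=0: [156, 57, 131, 197, 56, 116]
t=1: [119, 105, 134, 88, 100, 134]
t=2: [137, 137, 137, 130, 134, 136]
t=3: [136, 136, 136, 137, 137, 136]
t=4: [136, 136, 137, 136, 136, 136]
t=5: [137, 136, 136, 137, 137, 136]
t=6: [136, 136, 137, 136, 136, 136]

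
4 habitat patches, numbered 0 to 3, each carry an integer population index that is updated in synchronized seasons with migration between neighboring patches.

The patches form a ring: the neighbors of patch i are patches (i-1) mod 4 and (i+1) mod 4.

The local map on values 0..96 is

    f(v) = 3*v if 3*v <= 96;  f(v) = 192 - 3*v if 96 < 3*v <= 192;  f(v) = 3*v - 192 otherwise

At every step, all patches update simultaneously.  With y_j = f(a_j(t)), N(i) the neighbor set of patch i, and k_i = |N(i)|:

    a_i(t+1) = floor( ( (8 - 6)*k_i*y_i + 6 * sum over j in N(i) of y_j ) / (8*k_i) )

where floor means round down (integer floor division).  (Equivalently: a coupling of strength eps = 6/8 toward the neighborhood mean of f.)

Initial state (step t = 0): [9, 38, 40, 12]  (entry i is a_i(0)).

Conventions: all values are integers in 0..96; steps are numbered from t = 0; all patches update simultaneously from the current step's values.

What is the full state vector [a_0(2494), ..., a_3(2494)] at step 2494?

Answer: [30, 30, 30, 30]
Key observation: The state at step 22, [30, 30, 30, 30], reappears at step 30: the system is in a cycle of period 8 from step 22 on.  Therefore the state at step 2494 equals the state at step 22 + ((2494 - 22) mod 8) = 22, which is [30, 30, 30, 30].

Derivation:
t=0: [9, 38, 40, 12]
t=1: [49, 56, 60, 46]
t=2: [40, 27, 32, 34]
t=3: [82, 83, 88, 85]
t=4: [58, 61, 63, 63]
t=5: [9, 10, 5, 8]
t=6: [27, 23, 24, 21]
t=7: [69, 74, 67, 73]
t=8: [25, 16, 23, 15]
t=9: [53, 66, 52, 65]
t=10: [11, 27, 12, 26]
t=11: [67, 46, 68, 45]
t=12: [43, 21, 44, 22]
t=13: [64, 61, 63, 62]
t=14: [5, 3, 6, 2]
t=15: [9, 14, 10, 13]
t=16: [37, 31, 37, 31]
t=17: [90, 84, 90, 84]
t=18: [64, 73, 64, 73]
t=19: [20, 6, 20, 6]
t=20: [28, 49, 28, 49]
t=21: [54, 74, 54, 74]
t=22: [30, 30, 30, 30]
t=23: [90, 90, 90, 90]
t=24: [78, 78, 78, 78]
t=25: [42, 42, 42, 42]
t=26: [66, 66, 66, 66]
t=27: [6, 6, 6, 6]
t=28: [18, 18, 18, 18]
t=29: [54, 54, 54, 54]
t=30: [30, 30, 30, 30]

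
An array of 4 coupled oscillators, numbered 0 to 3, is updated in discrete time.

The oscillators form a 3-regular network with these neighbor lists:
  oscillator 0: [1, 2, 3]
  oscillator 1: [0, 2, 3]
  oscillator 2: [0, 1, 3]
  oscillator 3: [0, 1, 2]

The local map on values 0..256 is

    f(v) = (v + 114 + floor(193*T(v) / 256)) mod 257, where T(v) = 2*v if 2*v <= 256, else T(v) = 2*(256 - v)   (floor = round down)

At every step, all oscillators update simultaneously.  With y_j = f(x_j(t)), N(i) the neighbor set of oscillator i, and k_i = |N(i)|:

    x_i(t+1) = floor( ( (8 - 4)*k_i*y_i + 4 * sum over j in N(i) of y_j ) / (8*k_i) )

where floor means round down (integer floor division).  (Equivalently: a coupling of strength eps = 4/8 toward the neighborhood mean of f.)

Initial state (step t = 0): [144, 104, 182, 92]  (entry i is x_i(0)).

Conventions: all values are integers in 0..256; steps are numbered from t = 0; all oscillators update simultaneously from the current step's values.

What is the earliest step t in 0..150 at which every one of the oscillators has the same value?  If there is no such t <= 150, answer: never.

Simulating step by step:
t=0: [144, 104, 182, 92]  (not all equal)
t=1: [143, 126, 137, 116]  (not all equal)
t=2: [167, 167, 168, 159]  (not all equal)
t=3: [158, 158, 158, 159]  (not all equal)
t=4: [162, 162, 162, 162]  (all equal)

Answer: 4
Key observation: Synchronization is absorbing here: once all oscillators are equal they stay equal, and step 4 is the first all-equal step.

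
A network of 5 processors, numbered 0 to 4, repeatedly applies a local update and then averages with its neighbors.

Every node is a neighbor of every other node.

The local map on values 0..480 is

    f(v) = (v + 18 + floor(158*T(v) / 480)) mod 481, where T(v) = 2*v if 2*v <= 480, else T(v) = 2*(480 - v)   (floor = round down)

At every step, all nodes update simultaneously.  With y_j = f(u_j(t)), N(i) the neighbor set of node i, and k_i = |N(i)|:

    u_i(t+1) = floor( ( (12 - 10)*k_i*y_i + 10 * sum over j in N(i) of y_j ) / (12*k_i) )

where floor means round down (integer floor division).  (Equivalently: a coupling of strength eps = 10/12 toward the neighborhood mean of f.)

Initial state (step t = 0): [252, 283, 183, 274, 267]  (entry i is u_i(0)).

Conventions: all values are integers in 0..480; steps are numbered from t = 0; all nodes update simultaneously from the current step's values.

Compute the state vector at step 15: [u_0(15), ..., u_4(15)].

Simulating step by step:
t=0: [252, 283, 183, 274, 267]
t=1: [403, 403, 408, 403, 403]
t=2: [471, 471, 471, 471, 471]
t=3: [13, 13, 13, 13, 13]
t=4: [39, 39, 39, 39, 39]
t=5: [82, 82, 82, 82, 82]
t=6: [153, 153, 153, 153, 153]
t=7: [271, 271, 271, 271, 271]
t=8: [426, 426, 426, 426, 426]
t=9: [479, 479, 479, 479, 479]
t=10: [16, 16, 16, 16, 16]
t=11: [44, 44, 44, 44, 44]
t=12: [90, 90, 90, 90, 90]
t=13: [167, 167, 167, 167, 167]
t=14: [294, 294, 294, 294, 294]
t=15: [434, 434, 434, 434, 434]

Answer: [434, 434, 434, 434, 434]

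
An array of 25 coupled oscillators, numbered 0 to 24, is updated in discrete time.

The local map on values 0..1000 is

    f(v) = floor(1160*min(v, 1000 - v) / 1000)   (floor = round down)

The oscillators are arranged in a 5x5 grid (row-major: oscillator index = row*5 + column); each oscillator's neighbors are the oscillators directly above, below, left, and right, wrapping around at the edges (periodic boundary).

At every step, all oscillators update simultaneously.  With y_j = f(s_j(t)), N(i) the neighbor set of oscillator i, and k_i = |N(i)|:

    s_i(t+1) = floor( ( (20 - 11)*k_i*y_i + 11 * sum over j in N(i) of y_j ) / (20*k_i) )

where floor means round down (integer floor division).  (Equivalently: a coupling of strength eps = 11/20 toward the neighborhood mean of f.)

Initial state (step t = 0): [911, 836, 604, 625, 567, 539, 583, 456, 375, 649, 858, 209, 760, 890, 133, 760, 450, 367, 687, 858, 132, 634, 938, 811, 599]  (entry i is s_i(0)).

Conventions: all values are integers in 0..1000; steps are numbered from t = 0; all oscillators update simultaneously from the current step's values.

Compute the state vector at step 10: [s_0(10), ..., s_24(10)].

Answer: [520, 515, 521, 530, 529, 526, 521, 526, 535, 535, 528, 518, 520, 531, 536, 523, 511, 511, 524, 530, 517, 508, 511, 522, 526]

Derivation:
t=0: [911, 836, 604, 625, 567, 539, 583, 456, 375, 649, 858, 209, 760, 890, 133, 760, 450, 367, 687, 858, 132, 634, 938, 811, 599]
t=1: [235, 287, 374, 417, 419, 399, 422, 465, 401, 406, 239, 307, 306, 226, 187, 263, 423, 360, 291, 247, 243, 319, 241, 281, 351]
t=2: [337, 364, 419, 452, 443, 415, 452, 481, 450, 435, 308, 381, 375, 306, 275, 320, 419, 388, 329, 302, 312, 356, 337, 353, 372]
t=3: [419, 439, 478, 501, 485, 460, 497, 521, 501, 479, 382, 446, 443, 387, 358, 380, 448, 435, 386, 364, 383, 413, 417, 421, 418]
t=4: [500, 517, 541, 560, 542, 523, 549, 555, 553, 536, 461, 514, 509, 470, 443, 449, 500, 496, 457, 435, 459, 484, 495, 493, 481]
t=5: [560, 553, 536, 525, 539, 547, 536, 526, 523, 532, 535, 556, 558, 538, 522, 529, 566, 568, 540, 518, 544, 561, 566, 555, 544]
t=6: [518, 521, 533, 542, 533, 528, 531, 541, 548, 541, 536, 519, 519, 536, 548, 538, 511, 507, 530, 548, 525, 511, 510, 523, 531]
t=7: [553, 553, 544, 535, 541, 544, 546, 537, 529, 533, 539, 553, 552, 537, 528, 540, 561, 564, 545, 531, 551, 563, 562, 549, 543]
t=8: [521, 518, 526, 535, 532, 528, 525, 533, 541, 539, 532, 520, 521, 535, 542, 529, 512, 510, 527, 538, 520, 510, 512, 524, 529]
t=9: [552, 557, 550, 541, 542, 546, 550, 544, 535, 536, 543, 554, 552, 540, 534, 548, 562, 562, 548, 539, 554, 564, 562, 550, 546]
t=10: [520, 515, 521, 530, 529, 526, 521, 526, 535, 535, 528, 518, 520, 531, 536, 523, 511, 511, 524, 530, 517, 508, 511, 522, 526]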